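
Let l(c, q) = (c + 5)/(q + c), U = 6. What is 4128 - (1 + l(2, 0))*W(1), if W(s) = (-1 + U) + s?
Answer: 4101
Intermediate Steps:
l(c, q) = (5 + c)/(c + q)
W(s) = 5 + s (W(s) = (-1 + 6) + s = 5 + s)
4128 - (1 + l(2, 0))*W(1) = 4128 - (1 + (5 + 2)/(2 + 0))*(5 + 1) = 4128 - (1 + 7/2)*6 = 4128 - 9*6/2 = 4128 - 1*27 = 4128 - 27 = 4101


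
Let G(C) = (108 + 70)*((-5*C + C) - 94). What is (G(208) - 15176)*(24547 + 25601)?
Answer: -9026840592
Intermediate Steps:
G(C) = -16732 - 712*C (G(C) = 178*(-4*C - 94) = 178*(-94 - 4*C) = -16732 - 712*C)
(G(208) - 15176)*(24547 + 25601) = ((-16732 - 712*208) - 15176)*(24547 + 25601) = ((-16732 - 148096) - 15176)*50148 = (-164828 - 15176)*50148 = -180004*50148 = -9026840592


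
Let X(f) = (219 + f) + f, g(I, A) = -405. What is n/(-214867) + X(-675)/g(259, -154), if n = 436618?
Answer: 22061429/29007045 ≈ 0.76055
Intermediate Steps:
X(f) = 219 + 2*f
n/(-214867) + X(-675)/g(259, -154) = 436618/(-214867) + (219 + 2*(-675))/(-405) = 436618*(-1/214867) + (219 - 1350)*(-1/405) = -436618/214867 - 1131*(-1/405) = -436618/214867 + 377/135 = 22061429/29007045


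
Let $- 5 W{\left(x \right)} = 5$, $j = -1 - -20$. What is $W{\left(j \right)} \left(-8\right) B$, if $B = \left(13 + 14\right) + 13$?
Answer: $320$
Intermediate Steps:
$j = 19$ ($j = -1 + 20 = 19$)
$W{\left(x \right)} = -1$ ($W{\left(x \right)} = \left(- \frac{1}{5}\right) 5 = -1$)
$B = 40$ ($B = 27 + 13 = 40$)
$W{\left(j \right)} \left(-8\right) B = \left(-1\right) \left(-8\right) 40 = 8 \cdot 40 = 320$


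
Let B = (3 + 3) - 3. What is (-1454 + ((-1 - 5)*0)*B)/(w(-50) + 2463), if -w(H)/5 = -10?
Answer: -1454/2513 ≈ -0.57859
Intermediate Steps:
w(H) = 50 (w(H) = -5*(-10) = 50)
B = 3 (B = 6 - 3 = 3)
(-1454 + ((-1 - 5)*0)*B)/(w(-50) + 2463) = (-1454 + ((-1 - 5)*0)*3)/(50 + 2463) = (-1454 - 6*0*3)/2513 = (-1454 + 0*3)*(1/2513) = (-1454 + 0)*(1/2513) = -1454*1/2513 = -1454/2513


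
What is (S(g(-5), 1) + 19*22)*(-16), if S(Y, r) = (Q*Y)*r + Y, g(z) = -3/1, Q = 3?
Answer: -6496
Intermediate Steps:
g(z) = -3 (g(z) = -3*1 = -3)
S(Y, r) = Y + 3*Y*r (S(Y, r) = (3*Y)*r + Y = 3*Y*r + Y = Y + 3*Y*r)
(S(g(-5), 1) + 19*22)*(-16) = (-3*(1 + 3*1) + 19*22)*(-16) = (-3*(1 + 3) + 418)*(-16) = (-3*4 + 418)*(-16) = (-12 + 418)*(-16) = 406*(-16) = -6496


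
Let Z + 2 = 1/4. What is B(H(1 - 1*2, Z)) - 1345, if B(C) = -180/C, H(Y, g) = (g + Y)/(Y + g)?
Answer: -1525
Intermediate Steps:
Z = -7/4 (Z = -2 + 1/4 = -2 + ¼ = -7/4 ≈ -1.7500)
H(Y, g) = 1 (H(Y, g) = (Y + g)/(Y + g) = 1)
B(H(1 - 1*2, Z)) - 1345 = -180/1 - 1345 = -180*1 - 1345 = -180 - 1345 = -1525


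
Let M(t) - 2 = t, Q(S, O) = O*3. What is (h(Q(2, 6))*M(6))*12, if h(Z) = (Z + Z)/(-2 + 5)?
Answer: 1152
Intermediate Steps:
Q(S, O) = 3*O
M(t) = 2 + t
h(Z) = 2*Z/3 (h(Z) = (2*Z)/3 = (2*Z)*(⅓) = 2*Z/3)
(h(Q(2, 6))*M(6))*12 = ((2*(3*6)/3)*(2 + 6))*12 = (((⅔)*18)*8)*12 = (12*8)*12 = 96*12 = 1152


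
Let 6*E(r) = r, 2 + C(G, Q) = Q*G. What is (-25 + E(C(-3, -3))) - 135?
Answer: -953/6 ≈ -158.83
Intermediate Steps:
C(G, Q) = -2 + G*Q (C(G, Q) = -2 + Q*G = -2 + G*Q)
E(r) = r/6
(-25 + E(C(-3, -3))) - 135 = (-25 + (-2 - 3*(-3))/6) - 135 = (-25 + (-2 + 9)/6) - 135 = (-25 + (⅙)*7) - 135 = (-25 + 7/6) - 135 = -143/6 - 135 = -953/6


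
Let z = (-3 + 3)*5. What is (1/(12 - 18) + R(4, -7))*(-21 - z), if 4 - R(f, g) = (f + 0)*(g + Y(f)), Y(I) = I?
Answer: -665/2 ≈ -332.50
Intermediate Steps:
z = 0 (z = 0*5 = 0)
R(f, g) = 4 - f*(f + g) (R(f, g) = 4 - (f + 0)*(g + f) = 4 - f*(f + g))
(1/(12 - 18) + R(4, -7))*(-21 - z) = (1/(12 - 18) + (4 - 1*4**2 - 1*4*(-7)))*(-21 - 1*0) = (1/(-6) + (4 - 1*16 + 28))*(-21 + 0) = (-1/6 + (4 - 16 + 28))*(-21) = (-1/6 + 16)*(-21) = (95/6)*(-21) = -665/2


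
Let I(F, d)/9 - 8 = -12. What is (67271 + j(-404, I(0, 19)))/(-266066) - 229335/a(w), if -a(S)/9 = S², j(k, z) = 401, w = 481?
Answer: -13315284703/92335943739 ≈ -0.14420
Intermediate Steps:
I(F, d) = -36 (I(F, d) = 72 + 9*(-12) = 72 - 108 = -36)
a(S) = -9*S²
(67271 + j(-404, I(0, 19)))/(-266066) - 229335/a(w) = (67271 + 401)/(-266066) - 229335/((-9*481²)) = 67672*(-1/266066) - 229335/((-9*231361)) = -33836/133033 - 229335/(-2082249) = -33836/133033 - 229335*(-1/2082249) = -33836/133033 + 76445/694083 = -13315284703/92335943739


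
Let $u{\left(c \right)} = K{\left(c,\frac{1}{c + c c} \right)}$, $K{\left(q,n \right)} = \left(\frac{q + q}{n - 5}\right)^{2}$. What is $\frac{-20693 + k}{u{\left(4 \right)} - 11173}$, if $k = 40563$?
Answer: $- \frac{194745870}{109480973} \approx -1.7788$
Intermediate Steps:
$K{\left(q,n \right)} = \frac{4 q^{2}}{\left(-5 + n\right)^{2}}$ ($K{\left(q,n \right)} = \left(\frac{2 q}{-5 + n}\right)^{2} = \frac{4 q^{2}}{\left(-5 + n\right)^{2}}$)
$u{\left(c \right)} = \frac{4 c^{2}}{\left(-5 + \frac{1}{c + c^{2}}\right)^{2}}$ ($u{\left(c \right)} = \frac{4 c^{2}}{\left(-5 + \frac{1}{c + c c}\right)^{2}} = \frac{4 c^{2}}{\left(-5 + \frac{1}{c + c^{2}}\right)^{2}}$)
$\frac{-20693 + k}{u{\left(4 \right)} - 11173} = \frac{-20693 + 40563}{\frac{4 \cdot 4^{4} \left(1 + 4\right)^{2}}{\left(-1 + 5 \cdot 4 \left(1 + 4\right)\right)^{2}} - 11173} = \frac{19870}{4 \cdot 256 \cdot 5^{2} \frac{1}{\left(-1 + 5 \cdot 4 \cdot 5\right)^{2}} - 11173} = \frac{19870}{4 \cdot 256 \cdot 25 \frac{1}{\left(-1 + 100\right)^{2}} - 11173} = \frac{19870}{4 \cdot 256 \cdot 25 \cdot \frac{1}{9801} - 11173} = \frac{19870}{\frac{25600}{9801} - 11173} = \frac{19870}{- \frac{109480973}{9801}} = 19870 \left(- \frac{9801}{109480973}\right) = - \frac{194745870}{109480973}$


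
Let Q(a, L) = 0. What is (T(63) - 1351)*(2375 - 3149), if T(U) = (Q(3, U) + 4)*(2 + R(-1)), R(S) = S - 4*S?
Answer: 1030194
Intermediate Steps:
R(S) = -3*S
T(U) = 20 (T(U) = (0 + 4)*(2 - 3*(-1)) = 4*(2 + 3) = 4*5 = 20)
(T(63) - 1351)*(2375 - 3149) = (20 - 1351)*(2375 - 3149) = -1331*(-774) = 1030194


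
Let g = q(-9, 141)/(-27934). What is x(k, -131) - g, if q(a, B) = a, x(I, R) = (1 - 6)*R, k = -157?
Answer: 18296761/27934 ≈ 655.00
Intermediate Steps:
x(I, R) = -5*R
g = 9/27934 (g = -9/(-27934) = -9*(-1/27934) = 9/27934 ≈ 0.00032219)
x(k, -131) - g = -5*(-131) - 1*9/27934 = 655 - 9/27934 = 18296761/27934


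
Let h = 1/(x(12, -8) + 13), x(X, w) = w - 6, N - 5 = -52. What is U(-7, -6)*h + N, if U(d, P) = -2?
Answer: -45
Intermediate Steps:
N = -47 (N = 5 - 52 = -47)
x(X, w) = -6 + w
h = -1 (h = 1/((-6 - 8) + 13) = 1/(-14 + 13) = 1/(-1) = -1)
U(-7, -6)*h + N = -2*(-1) - 47 = 2 - 47 = -45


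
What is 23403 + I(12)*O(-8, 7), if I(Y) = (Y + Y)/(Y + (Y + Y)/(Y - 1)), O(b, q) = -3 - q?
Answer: 304019/13 ≈ 23386.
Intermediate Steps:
I(Y) = 2*Y/(Y + 2*Y/(-1 + Y)) (I(Y) = (2*Y)/(Y + (2*Y)/(-1 + Y)) = (2*Y)/(Y + 2*Y/(-1 + Y)) = 2*Y/(Y + 2*Y/(-1 + Y)))
23403 + I(12)*O(-8, 7) = 23403 + (2*(-1 + 12)/(1 + 12))*(-3 - 1*7) = 23403 + (2*11/13)*(-3 - 7) = 23403 + (2*(1/13)*11)*(-10) = 23403 + (22/13)*(-10) = 23403 - 220/13 = 304019/13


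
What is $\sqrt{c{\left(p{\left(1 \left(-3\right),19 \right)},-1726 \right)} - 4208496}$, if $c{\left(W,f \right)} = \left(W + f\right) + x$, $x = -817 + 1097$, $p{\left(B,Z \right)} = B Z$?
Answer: $i \sqrt{4209999} \approx 2051.8 i$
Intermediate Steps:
$x = 280$
$c{\left(W,f \right)} = 280 + W + f$ ($c{\left(W,f \right)} = \left(W + f\right) + 280 = 280 + W + f$)
$\sqrt{c{\left(p{\left(1 \left(-3\right),19 \right)},-1726 \right)} - 4208496} = \sqrt{\left(280 + 1 \left(-3\right) 19 - 1726\right) - 4208496} = \sqrt{\left(280 - 57 - 1726\right) - 4208496} = \sqrt{-1503 - 4208496} = \sqrt{-4209999} = i \sqrt{4209999}$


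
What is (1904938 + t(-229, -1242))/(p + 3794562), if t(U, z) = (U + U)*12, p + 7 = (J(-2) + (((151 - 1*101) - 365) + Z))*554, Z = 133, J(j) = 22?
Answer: 1899442/3705915 ≈ 0.51254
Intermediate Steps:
p = -88647 (p = -7 + (22 + (((151 - 1*101) - 365) + 133))*554 = -7 + (22 + (((151 - 101) - 365) + 133))*554 = -7 + (22 + ((50 - 365) + 133))*554 = -7 + (22 + (-315 + 133))*554 = -7 + (22 - 182)*554 = -7 - 160*554 = -7 - 88640 = -88647)
t(U, z) = 24*U (t(U, z) = (2*U)*12 = 24*U)
(1904938 + t(-229, -1242))/(p + 3794562) = (1904938 + 24*(-229))/(-88647 + 3794562) = (1904938 - 5496)/3705915 = 1899442*(1/3705915) = 1899442/3705915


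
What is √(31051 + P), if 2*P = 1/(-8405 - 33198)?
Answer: 3*√23885941843670/83206 ≈ 176.21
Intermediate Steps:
P = -1/83206 (P = 1/(2*(-8405 - 33198)) = (½)/(-41603) = (½)*(-1/41603) = -1/83206 ≈ -1.2018e-5)
√(31051 + P) = √(31051 - 1/83206) = √(2583629505/83206) = 3*√23885941843670/83206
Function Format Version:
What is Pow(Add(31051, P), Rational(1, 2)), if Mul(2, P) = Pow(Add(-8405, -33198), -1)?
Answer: Mul(Rational(3, 83206), Pow(23885941843670, Rational(1, 2))) ≈ 176.21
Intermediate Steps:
P = Rational(-1, 83206) (P = Mul(Rational(1, 2), Pow(Add(-8405, -33198), -1)) = Mul(Rational(1, 2), Pow(-41603, -1)) = Mul(Rational(1, 2), Rational(-1, 41603)) = Rational(-1, 83206) ≈ -1.2018e-5)
Pow(Add(31051, P), Rational(1, 2)) = Pow(Add(31051, Rational(-1, 83206)), Rational(1, 2)) = Pow(Rational(2583629505, 83206), Rational(1, 2)) = Mul(Rational(3, 83206), Pow(23885941843670, Rational(1, 2)))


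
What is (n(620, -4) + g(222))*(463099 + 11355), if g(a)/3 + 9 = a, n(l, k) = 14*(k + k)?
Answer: 250037258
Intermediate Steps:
n(l, k) = 28*k (n(l, k) = 14*(2*k) = 28*k)
g(a) = -27 + 3*a
(n(620, -4) + g(222))*(463099 + 11355) = (28*(-4) + (-27 + 3*222))*(463099 + 11355) = (-112 + (-27 + 666))*474454 = (-112 + 639)*474454 = 527*474454 = 250037258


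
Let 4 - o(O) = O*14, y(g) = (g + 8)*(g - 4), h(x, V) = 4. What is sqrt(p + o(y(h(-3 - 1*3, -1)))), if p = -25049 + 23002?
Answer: 3*I*sqrt(227) ≈ 45.2*I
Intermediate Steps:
y(g) = (-4 + g)*(8 + g) (y(g) = (8 + g)*(-4 + g) = (-4 + g)*(8 + g))
o(O) = 4 - 14*O (o(O) = 4 - O*14 = 4 - 14*O)
p = -2047
sqrt(p + o(y(h(-3 - 1*3, -1)))) = sqrt(-2047 + (4 - 14*(-32 + 4**2 + 4*4))) = sqrt(-2047 + (4 - 14*(-32 + 16 + 16))) = sqrt(-2047 + (4 - 14*0)) = sqrt(-2047 + (4 + 0)) = sqrt(-2047 + 4) = sqrt(-2043) = 3*I*sqrt(227)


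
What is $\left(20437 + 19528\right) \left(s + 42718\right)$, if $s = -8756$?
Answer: $1357291330$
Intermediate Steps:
$\left(20437 + 19528\right) \left(s + 42718\right) = \left(20437 + 19528\right) \left(-8756 + 42718\right) = 39965 \cdot 33962 = 1357291330$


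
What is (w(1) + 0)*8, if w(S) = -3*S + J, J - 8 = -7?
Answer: -16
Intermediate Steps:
J = 1 (J = 8 - 7 = 1)
w(S) = 1 - 3*S (w(S) = -3*S + 1 = 1 - 3*S)
(w(1) + 0)*8 = ((1 - 3*1) + 0)*8 = ((1 - 3) + 0)*8 = (-2 + 0)*8 = -2*8 = -16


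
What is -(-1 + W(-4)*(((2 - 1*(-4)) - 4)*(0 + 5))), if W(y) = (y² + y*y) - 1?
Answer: -309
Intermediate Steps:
W(y) = -1 + 2*y² (W(y) = (y² + y²) - 1 = 2*y² - 1 = -1 + 2*y²)
-(-1 + W(-4)*(((2 - 1*(-4)) - 4)*(0 + 5))) = -(-1 + (-1 + 2*(-4)²)*(((2 - 1*(-4)) - 4)*(0 + 5))) = -(-1 + (-1 + 2*16)*(((2 + 4) - 4)*5)) = -(-1 + (-1 + 32)*((6 - 4)*5)) = -(-1 + 31*(2*5)) = -(-1 + 31*10) = -(-1 + 310) = -1*309 = -309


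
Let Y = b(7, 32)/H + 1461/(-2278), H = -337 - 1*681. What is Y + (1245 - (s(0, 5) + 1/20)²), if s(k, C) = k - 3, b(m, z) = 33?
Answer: 286541637569/231900400 ≈ 1235.6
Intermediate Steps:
H = -1018 (H = -337 - 681 = -1018)
s(k, C) = -3 + k
Y = -390618/579751 (Y = 33/(-1018) + 1461/(-2278) = 33*(-1/1018) + 1461*(-1/2278) = -33/1018 - 1461/2278 = -390618/579751 ≈ -0.67377)
Y + (1245 - (s(0, 5) + 1/20)²) = -390618/579751 + (1245 - ((-3 + 0) + 1/20)²) = -390618/579751 + (1245 - (-3 + 1*(1/20))²) = -390618/579751 + (1245 - (-3 + 1/20)²) = -390618/579751 + (1245 - (-59/20)²) = -390618/579751 + (1245 - 1*3481/400) = -390618/579751 + (1245 - 3481/400) = -390618/579751 + 494519/400 = 286541637569/231900400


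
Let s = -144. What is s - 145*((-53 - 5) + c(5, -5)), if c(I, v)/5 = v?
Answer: 11891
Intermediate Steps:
c(I, v) = 5*v
s - 145*((-53 - 5) + c(5, -5)) = -144 - 145*((-53 - 5) + 5*(-5)) = -144 - 145*(-58 - 25) = -144 - 145*(-83) = -144 + 12035 = 11891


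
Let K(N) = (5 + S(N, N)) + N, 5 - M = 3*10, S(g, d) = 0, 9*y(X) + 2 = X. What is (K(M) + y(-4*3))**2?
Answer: 37636/81 ≈ 464.64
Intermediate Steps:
y(X) = -2/9 + X/9
M = -25 (M = 5 - 3*10 = 5 - 1*30 = 5 - 30 = -25)
K(N) = 5 + N (K(N) = (5 + 0) + N = 5 + N)
(K(M) + y(-4*3))**2 = ((5 - 25) + (-2/9 + (-4*3)/9))**2 = (-20 + (-2/9 + (1/9)*(-12)))**2 = (-20 + (-2/9 - 4/3))**2 = (-20 - 14/9)**2 = (-194/9)**2 = 37636/81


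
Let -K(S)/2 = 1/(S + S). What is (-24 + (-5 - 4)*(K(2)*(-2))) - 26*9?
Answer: -267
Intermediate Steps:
K(S) = -1/S (K(S) = -2/(S + S) = -2*1/(2*S) = -1/S)
(-24 + (-5 - 4)*(K(2)*(-2))) - 26*9 = (-24 + (-5 - 4)*(-1/2*(-2))) - 26*9 = (-24 - 9*(-1*1/2)*(-2)) - 234 = (-24 - (-9)*(-2)/2) - 234 = (-24 - 9*1) - 234 = (-24 - 9) - 234 = -33 - 234 = -267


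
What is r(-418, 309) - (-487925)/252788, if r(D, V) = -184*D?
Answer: 19442918581/252788 ≈ 76914.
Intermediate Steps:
r(-418, 309) - (-487925)/252788 = -184*(-418) - (-487925)/252788 = 76912 - (-487925)/252788 = 76912 - 1*(-487925/252788) = 76912 + 487925/252788 = 19442918581/252788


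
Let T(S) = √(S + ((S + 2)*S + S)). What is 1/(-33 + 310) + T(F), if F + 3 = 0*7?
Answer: 1/277 + I*√3 ≈ 0.0036101 + 1.732*I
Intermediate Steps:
F = -3 (F = -3 + 0*7 = -3 + 0 = -3)
T(S) = √(2*S + S*(2 + S)) (T(S) = √(S + ((2 + S)*S + S)) = √(S + (S*(2 + S) + S)) = √(S + (S + S*(2 + S))) = √(2*S + S*(2 + S)))
1/(-33 + 310) + T(F) = 1/(-33 + 310) + √(-3*(4 - 3)) = 1/277 + √(-3*1) = 1/277 + √(-3) = 1/277 + I*√3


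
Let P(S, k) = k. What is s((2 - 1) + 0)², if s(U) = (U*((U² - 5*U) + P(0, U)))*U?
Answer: 9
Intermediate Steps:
s(U) = U²*(U² - 4*U) (s(U) = (U*((U² - 5*U) + U))*U = (U*(U² - 4*U))*U = U²*(U² - 4*U))
s((2 - 1) + 0)² = (((2 - 1) + 0)³*(-4 + ((2 - 1) + 0)))² = ((1 + 0)³*(-4 + (1 + 0)))² = (1³*(-4 + 1))² = (1*(-3))² = (-3)² = 9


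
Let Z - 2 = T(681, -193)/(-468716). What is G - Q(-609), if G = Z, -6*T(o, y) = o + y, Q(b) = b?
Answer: 214789168/351537 ≈ 611.00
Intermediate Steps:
T(o, y) = -o/6 - y/6 (T(o, y) = -(o + y)/6 = -o/6 - y/6)
Z = 703135/351537 (Z = 2 + (-⅙*681 - ⅙*(-193))/(-468716) = 2 + (-227/2 + 193/6)*(-1/468716) = 2 - 244/3*(-1/468716) = 2 + 61/351537 = 703135/351537 ≈ 2.0002)
G = 703135/351537 ≈ 2.0002
G - Q(-609) = 703135/351537 - 1*(-609) = 703135/351537 + 609 = 214789168/351537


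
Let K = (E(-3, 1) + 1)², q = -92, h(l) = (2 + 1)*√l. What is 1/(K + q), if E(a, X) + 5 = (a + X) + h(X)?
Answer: -1/83 ≈ -0.012048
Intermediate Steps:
h(l) = 3*√l
E(a, X) = -5 + X + a + 3*√X (E(a, X) = -5 + ((a + X) + 3*√X) = -5 + ((X + a) + 3*√X) = -5 + (X + a + 3*√X) = -5 + X + a + 3*√X)
K = 9 (K = ((-5 + 1 - 3 + 3*√1) + 1)² = ((-5 + 1 - 3 + 3*1) + 1)² = ((-5 + 1 - 3 + 3) + 1)² = (-4 + 1)² = (-3)² = 9)
1/(K + q) = 1/(9 - 92) = 1/(-83) = -1/83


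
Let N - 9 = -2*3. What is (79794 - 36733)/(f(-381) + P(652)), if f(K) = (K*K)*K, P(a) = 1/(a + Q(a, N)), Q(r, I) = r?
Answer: -56151544/72119468663 ≈ -0.00077859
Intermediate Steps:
N = 3 (N = 9 - 2*3 = 9 - 6 = 3)
P(a) = 1/(2*a) (P(a) = 1/(a + a) = 1/(2*a))
f(K) = K³ (f(K) = K²*K = K³)
(79794 - 36733)/(f(-381) + P(652)) = (79794 - 36733)/((-381)³ + (½)/652) = 43061/(-55306341 + (½)*(1/652)) = 43061/(-55306341 + 1/1304) = 43061/(-72119468663/1304) = 43061*(-1304/72119468663) = -56151544/72119468663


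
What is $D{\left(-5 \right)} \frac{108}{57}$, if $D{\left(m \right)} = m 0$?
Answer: $0$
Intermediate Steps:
$D{\left(m \right)} = 0$
$D{\left(-5 \right)} \frac{108}{57} = 0 \cdot \frac{108}{57} = 0 \cdot 108 \cdot \frac{1}{57} = 0 \cdot \frac{36}{19} = 0$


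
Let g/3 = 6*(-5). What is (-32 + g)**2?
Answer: 14884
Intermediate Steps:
g = -90 (g = 3*(6*(-5)) = 3*(-30) = -90)
(-32 + g)**2 = (-32 - 90)**2 = (-122)**2 = 14884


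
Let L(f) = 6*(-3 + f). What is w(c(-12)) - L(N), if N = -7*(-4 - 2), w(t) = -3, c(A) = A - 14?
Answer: -237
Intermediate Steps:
c(A) = -14 + A
N = 42 (N = -7*(-6) = 42)
L(f) = -18 + 6*f
w(c(-12)) - L(N) = -3 - (-18 + 6*42) = -3 - (-18 + 252) = -3 - 1*234 = -3 - 234 = -237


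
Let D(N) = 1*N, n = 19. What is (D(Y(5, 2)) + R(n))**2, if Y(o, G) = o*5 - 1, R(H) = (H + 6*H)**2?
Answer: 313750369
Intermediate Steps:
R(H) = 49*H**2 (R(H) = (7*H)**2 = 49*H**2)
Y(o, G) = -1 + 5*o (Y(o, G) = 5*o - 1 = -1 + 5*o)
D(N) = N
(D(Y(5, 2)) + R(n))**2 = ((-1 + 5*5) + 49*19**2)**2 = ((-1 + 25) + 49*361)**2 = (24 + 17689)**2 = 17713**2 = 313750369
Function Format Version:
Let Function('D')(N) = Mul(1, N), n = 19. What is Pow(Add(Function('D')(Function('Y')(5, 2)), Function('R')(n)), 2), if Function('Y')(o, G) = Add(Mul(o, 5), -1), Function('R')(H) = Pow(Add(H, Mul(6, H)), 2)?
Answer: 313750369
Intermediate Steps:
Function('R')(H) = Mul(49, Pow(H, 2)) (Function('R')(H) = Pow(Mul(7, H), 2) = Mul(49, Pow(H, 2)))
Function('Y')(o, G) = Add(-1, Mul(5, o)) (Function('Y')(o, G) = Add(Mul(5, o), -1) = Add(-1, Mul(5, o)))
Function('D')(N) = N
Pow(Add(Function('D')(Function('Y')(5, 2)), Function('R')(n)), 2) = Pow(Add(Add(-1, Mul(5, 5)), Mul(49, Pow(19, 2))), 2) = Pow(Add(Add(-1, 25), Mul(49, 361)), 2) = Pow(Add(24, 17689), 2) = Pow(17713, 2) = 313750369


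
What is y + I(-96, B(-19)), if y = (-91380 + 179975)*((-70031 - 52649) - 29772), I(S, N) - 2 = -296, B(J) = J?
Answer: -13506485234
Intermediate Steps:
I(S, N) = -294 (I(S, N) = 2 - 296 = -294)
y = -13506484940 (y = 88595*(-122680 - 29772) = 88595*(-152452) = -13506484940)
y + I(-96, B(-19)) = -13506484940 - 294 = -13506485234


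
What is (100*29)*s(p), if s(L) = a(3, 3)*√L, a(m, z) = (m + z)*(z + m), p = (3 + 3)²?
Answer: 626400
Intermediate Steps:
p = 36 (p = 6² = 36)
a(m, z) = (m + z)² (a(m, z) = (m + z)*(m + z) = (m + z)²)
s(L) = 36*√L (s(L) = (3 + 3)²*√L = 6²*√L = 36*√L)
(100*29)*s(p) = (100*29)*(36*√36) = 2900*(36*6) = 2900*216 = 626400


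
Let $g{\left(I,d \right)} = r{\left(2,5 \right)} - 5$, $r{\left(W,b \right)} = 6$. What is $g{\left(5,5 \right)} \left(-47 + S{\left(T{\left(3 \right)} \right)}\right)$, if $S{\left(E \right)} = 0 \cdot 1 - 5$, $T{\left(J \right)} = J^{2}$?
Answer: $-52$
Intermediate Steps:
$g{\left(I,d \right)} = 1$ ($g{\left(I,d \right)} = 6 - 5 = 1$)
$S{\left(E \right)} = -5$ ($S{\left(E \right)} = 0 - 5 = -5$)
$g{\left(5,5 \right)} \left(-47 + S{\left(T{\left(3 \right)} \right)}\right) = 1 \left(-47 - 5\right) = 1 \left(-52\right) = -52$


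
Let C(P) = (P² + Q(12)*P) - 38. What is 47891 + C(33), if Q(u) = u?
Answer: 49338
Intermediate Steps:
C(P) = -38 + P² + 12*P (C(P) = (P² + 12*P) - 38 = -38 + P² + 12*P)
47891 + C(33) = 47891 + (-38 + 33² + 12*33) = 47891 + (-38 + 1089 + 396) = 47891 + 1447 = 49338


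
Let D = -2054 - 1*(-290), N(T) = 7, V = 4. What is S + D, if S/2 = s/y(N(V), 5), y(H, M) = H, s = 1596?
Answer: -1308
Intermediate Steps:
D = -1764 (D = -2054 + 290 = -1764)
S = 456 (S = 2*(1596/7) = 2*(1596*(⅐)) = 2*228 = 456)
S + D = 456 - 1764 = -1308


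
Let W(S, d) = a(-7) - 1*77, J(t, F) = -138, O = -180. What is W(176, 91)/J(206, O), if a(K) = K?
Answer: 14/23 ≈ 0.60870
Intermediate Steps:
W(S, d) = -84 (W(S, d) = -7 - 1*77 = -7 - 77 = -84)
W(176, 91)/J(206, O) = -84/(-138) = -84*(-1/138) = 14/23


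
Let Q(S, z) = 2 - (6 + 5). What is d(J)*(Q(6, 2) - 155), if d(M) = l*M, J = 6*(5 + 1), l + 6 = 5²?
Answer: -112176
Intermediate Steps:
l = 19 (l = -6 + 5² = -6 + 25 = 19)
J = 36 (J = 6*6 = 36)
Q(S, z) = -9 (Q(S, z) = 2 - 1*11 = 2 - 11 = -9)
d(M) = 19*M
d(J)*(Q(6, 2) - 155) = (19*36)*(-9 - 155) = 684*(-164) = -112176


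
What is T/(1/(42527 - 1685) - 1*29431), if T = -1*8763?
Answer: 357898446/1202020901 ≈ 0.29775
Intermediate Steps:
T = -8763
T/(1/(42527 - 1685) - 1*29431) = -8763/(1/(42527 - 1685) - 1*29431) = -8763/(1/40842 - 29431) = -8763/(-1202020901/40842) = -8763*(-40842/1202020901) = 357898446/1202020901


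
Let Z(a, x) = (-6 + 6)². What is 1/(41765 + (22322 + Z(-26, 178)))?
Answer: 1/64087 ≈ 1.5604e-5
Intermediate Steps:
Z(a, x) = 0 (Z(a, x) = 0² = 0)
1/(41765 + (22322 + Z(-26, 178))) = 1/(41765 + (22322 + 0)) = 1/(41765 + 22322) = 1/64087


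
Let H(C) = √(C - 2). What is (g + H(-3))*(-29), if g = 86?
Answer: -2494 - 29*I*√5 ≈ -2494.0 - 64.846*I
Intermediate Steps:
H(C) = √(-2 + C)
(g + H(-3))*(-29) = (86 + √(-2 - 3))*(-29) = (86 + √(-5))*(-29) = (86 + I*√5)*(-29) = -2494 - 29*I*√5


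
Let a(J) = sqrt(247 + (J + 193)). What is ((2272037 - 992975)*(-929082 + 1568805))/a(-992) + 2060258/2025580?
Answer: 1030129/1012790 - 136374229971*I*sqrt(138)/46 ≈ 1.0171 - 3.4827e+10*I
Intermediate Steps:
a(J) = sqrt(440 + J) (a(J) = sqrt(247 + (193 + J)) = sqrt(440 + J))
((2272037 - 992975)*(-929082 + 1568805))/a(-992) + 2060258/2025580 = ((2272037 - 992975)*(-929082 + 1568805))/(sqrt(440 - 992)) + 2060258/2025580 = (1279062*639723)/(sqrt(-552)) + 2060258*(1/2025580) = 818245379826/((2*I*sqrt(138))) + 1030129/1012790 = 818245379826*(-I*sqrt(138)/276) + 1030129/1012790 = -136374229971*I*sqrt(138)/46 + 1030129/1012790 = 1030129/1012790 - 136374229971*I*sqrt(138)/46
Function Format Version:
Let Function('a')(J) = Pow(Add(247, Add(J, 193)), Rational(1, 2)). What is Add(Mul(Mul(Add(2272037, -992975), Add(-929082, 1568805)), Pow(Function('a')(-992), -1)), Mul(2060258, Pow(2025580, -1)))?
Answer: Add(Rational(1030129, 1012790), Mul(Rational(-136374229971, 46), I, Pow(138, Rational(1, 2)))) ≈ Add(1.0171, Mul(-3.4827e+10, I))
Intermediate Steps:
Function('a')(J) = Pow(Add(440, J), Rational(1, 2)) (Function('a')(J) = Pow(Add(247, Add(193, J)), Rational(1, 2)) = Pow(Add(440, J), Rational(1, 2)))
Add(Mul(Mul(Add(2272037, -992975), Add(-929082, 1568805)), Pow(Function('a')(-992), -1)), Mul(2060258, Pow(2025580, -1))) = Add(Mul(Mul(Add(2272037, -992975), Add(-929082, 1568805)), Pow(Pow(Add(440, -992), Rational(1, 2)), -1)), Mul(2060258, Pow(2025580, -1))) = Add(Mul(Mul(1279062, 639723), Pow(Pow(-552, Rational(1, 2)), -1)), Mul(2060258, Rational(1, 2025580))) = Add(Mul(818245379826, Pow(Mul(2, I, Pow(138, Rational(1, 2))), -1)), Rational(1030129, 1012790)) = Add(Mul(818245379826, Mul(Rational(-1, 276), I, Pow(138, Rational(1, 2)))), Rational(1030129, 1012790)) = Add(Mul(Rational(-136374229971, 46), I, Pow(138, Rational(1, 2))), Rational(1030129, 1012790)) = Add(Rational(1030129, 1012790), Mul(Rational(-136374229971, 46), I, Pow(138, Rational(1, 2))))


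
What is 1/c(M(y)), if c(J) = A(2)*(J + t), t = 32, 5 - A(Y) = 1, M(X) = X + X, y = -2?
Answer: 1/112 ≈ 0.0089286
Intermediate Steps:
M(X) = 2*X
A(Y) = 4 (A(Y) = 5 - 1*1 = 5 - 1 = 4)
c(J) = 128 + 4*J (c(J) = 4*(J + 32) = 4*(32 + J) = 128 + 4*J)
1/c(M(y)) = 1/(128 + 4*(2*(-2))) = 1/(128 + 4*(-4)) = 1/(128 - 16) = 1/112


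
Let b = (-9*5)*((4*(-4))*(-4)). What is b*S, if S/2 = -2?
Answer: 11520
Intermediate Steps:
S = -4 (S = 2*(-2) = -4)
b = -2880 (b = -(-720)*(-4) = -45*64 = -2880)
b*S = -2880*(-4) = 11520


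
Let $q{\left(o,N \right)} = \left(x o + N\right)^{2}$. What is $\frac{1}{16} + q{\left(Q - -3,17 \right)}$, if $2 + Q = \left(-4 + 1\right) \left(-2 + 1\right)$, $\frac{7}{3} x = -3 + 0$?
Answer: $\frac{110273}{784} \approx 140.65$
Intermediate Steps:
$x = - \frac{9}{7}$ ($x = \frac{3 \left(-3 + 0\right)}{7} = \frac{3}{7} \left(-3\right) = - \frac{9}{7} \approx -1.2857$)
$Q = 1$ ($Q = -2 + \left(-4 + 1\right) \left(-2 + 1\right) = -2 - -3 = -2 + 3 = 1$)
$q{\left(o,N \right)} = \left(N - \frac{9 o}{7}\right)^{2}$ ($q{\left(o,N \right)} = \left(- \frac{9 o}{7} + N\right)^{2} = \left(N - \frac{9 o}{7}\right)^{2}$)
$\frac{1}{16} + q{\left(Q - -3,17 \right)} = \frac{1}{16} + \frac{\left(- 9 \left(1 - -3\right) + 7 \cdot 17\right)^{2}}{49} = \frac{1}{16} + \frac{\left(- 9 \left(1 + 3\right) + 119\right)^{2}}{49} = \frac{1}{16} + \frac{\left(\left(-9\right) 4 + 119\right)^{2}}{49} = \frac{1}{16} + \frac{\left(-36 + 119\right)^{2}}{49} = \frac{1}{16} + \frac{83^{2}}{49} = \frac{1}{16} + \frac{1}{49} \cdot 6889 = \frac{1}{16} + \frac{6889}{49} = \frac{110273}{784}$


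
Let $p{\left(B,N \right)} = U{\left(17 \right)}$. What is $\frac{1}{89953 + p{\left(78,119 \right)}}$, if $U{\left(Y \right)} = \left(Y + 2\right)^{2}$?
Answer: $\frac{1}{90314} \approx 1.1072 \cdot 10^{-5}$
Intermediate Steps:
$U{\left(Y \right)} = \left(2 + Y\right)^{2}$
$p{\left(B,N \right)} = 361$ ($p{\left(B,N \right)} = \left(2 + 17\right)^{2} = 19^{2} = 361$)
$\frac{1}{89953 + p{\left(78,119 \right)}} = \frac{1}{89953 + 361} = \frac{1}{90314}$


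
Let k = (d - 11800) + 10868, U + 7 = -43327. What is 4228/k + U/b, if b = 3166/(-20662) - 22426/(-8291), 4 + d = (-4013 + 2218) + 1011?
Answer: -1596281085051141/93980091790 ≈ -16985.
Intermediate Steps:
d = -788 (d = -4 + ((-4013 + 2218) + 1011) = -4 + (-1795 + 1011) = -4 - 784 = -788)
U = -43334 (U = -7 - 43327 = -43334)
b = 218558353/85654321 (b = 3166*(-1/20662) - 22426*(-1/8291) = -1583/10331 + 22426/8291 = 218558353/85654321 ≈ 2.5516)
k = -1720 (k = (-788 - 11800) + 10868 = -12588 + 10868 = -1720)
4228/k + U/b = 4228/(-1720) - 43334/218558353/85654321 = 4228*(-1/1720) - 43334*85654321/218558353 = -1057/430 - 3711744346214/218558353 = -1596281085051141/93980091790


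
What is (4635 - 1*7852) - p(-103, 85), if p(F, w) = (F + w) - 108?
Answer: -3091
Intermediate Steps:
p(F, w) = -108 + F + w
(4635 - 1*7852) - p(-103, 85) = (4635 - 1*7852) - (-108 - 103 + 85) = (4635 - 7852) - 1*(-126) = -3217 + 126 = -3091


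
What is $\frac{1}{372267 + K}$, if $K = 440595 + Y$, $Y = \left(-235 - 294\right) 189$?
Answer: $\frac{1}{712881} \approx 1.4028 \cdot 10^{-6}$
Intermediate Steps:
$Y = -99981$ ($Y = \left(-529\right) 189 = -99981$)
$K = 340614$ ($K = 440595 - 99981 = 340614$)
$\frac{1}{372267 + K} = \frac{1}{372267 + 340614} = \frac{1}{712881}$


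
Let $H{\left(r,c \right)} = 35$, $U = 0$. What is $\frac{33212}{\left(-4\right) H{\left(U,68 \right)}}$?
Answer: $- \frac{8303}{35} \approx -237.23$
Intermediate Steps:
$\frac{33212}{\left(-4\right) H{\left(U,68 \right)}} = \frac{33212}{\left(-4\right) 35} = \frac{33212}{-140} = 33212 \left(- \frac{1}{140}\right) = - \frac{8303}{35}$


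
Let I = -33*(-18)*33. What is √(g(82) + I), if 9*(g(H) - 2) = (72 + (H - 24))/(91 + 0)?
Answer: √8645434/21 ≈ 140.01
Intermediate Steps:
I = 19602 (I = 594*33 = 19602)
g(H) = 562/273 + H/819 (g(H) = 2 + ((72 + (H - 24))/(91 + 0))/9 = 2 + ((72 + (-24 + H))/91)/9 = 2 + ((48 + H)*(1/91))/9 = 2 + (48/91 + H/91)/9 = 2 + (16/273 + H/819) = 562/273 + H/819)
√(g(82) + I) = √((562/273 + (1/819)*82) + 19602) = √((562/273 + 82/819) + 19602) = √(136/63 + 19602) = √(1235062/63) = √8645434/21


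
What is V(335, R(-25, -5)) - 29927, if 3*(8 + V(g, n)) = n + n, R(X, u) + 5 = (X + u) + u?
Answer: -89885/3 ≈ -29962.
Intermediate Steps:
R(X, u) = -5 + X + 2*u (R(X, u) = -5 + ((X + u) + u) = -5 + (X + 2*u) = -5 + X + 2*u)
V(g, n) = -8 + 2*n/3 (V(g, n) = -8 + (n + n)/3 = -8 + (2*n)/3 = -8 + 2*n/3)
V(335, R(-25, -5)) - 29927 = (-8 + 2*(-5 - 25 + 2*(-5))/3) - 29927 = (-8 + 2*(-5 - 25 - 10)/3) - 29927 = (-8 + (⅔)*(-40)) - 29927 = (-8 - 80/3) - 29927 = -104/3 - 29927 = -89885/3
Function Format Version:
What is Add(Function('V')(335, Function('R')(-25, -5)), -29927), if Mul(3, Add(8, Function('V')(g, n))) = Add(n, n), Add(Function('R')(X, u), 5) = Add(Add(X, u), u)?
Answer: Rational(-89885, 3) ≈ -29962.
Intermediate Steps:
Function('R')(X, u) = Add(-5, X, Mul(2, u)) (Function('R')(X, u) = Add(-5, Add(Add(X, u), u)) = Add(-5, Add(X, Mul(2, u))) = Add(-5, X, Mul(2, u)))
Function('V')(g, n) = Add(-8, Mul(Rational(2, 3), n)) (Function('V')(g, n) = Add(-8, Mul(Rational(1, 3), Add(n, n))) = Add(-8, Mul(Rational(1, 3), Mul(2, n))) = Add(-8, Mul(Rational(2, 3), n)))
Add(Function('V')(335, Function('R')(-25, -5)), -29927) = Add(Add(-8, Mul(Rational(2, 3), Add(-5, -25, Mul(2, -5)))), -29927) = Add(Add(-8, Mul(Rational(2, 3), Add(-5, -25, -10))), -29927) = Add(Add(-8, Mul(Rational(2, 3), -40)), -29927) = Add(Add(-8, Rational(-80, 3)), -29927) = Add(Rational(-104, 3), -29927) = Rational(-89885, 3)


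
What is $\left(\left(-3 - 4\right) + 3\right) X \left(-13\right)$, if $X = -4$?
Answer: $-208$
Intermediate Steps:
$\left(\left(-3 - 4\right) + 3\right) X \left(-13\right) = \left(\left(-3 - 4\right) + 3\right) \left(\left(-4\right) \left(-13\right)\right) = \left(-7 + 3\right) 52 = \left(-4\right) 52 = -208$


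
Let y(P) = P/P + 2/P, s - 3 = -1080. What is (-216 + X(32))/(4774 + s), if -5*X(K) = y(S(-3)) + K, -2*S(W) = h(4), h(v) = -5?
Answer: -5569/92425 ≈ -0.060254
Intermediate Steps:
s = -1077 (s = 3 - 1080 = -1077)
S(W) = 5/2 (S(W) = -½*(-5) = 5/2)
y(P) = 1 + 2/P
X(K) = -9/25 - K/5 (X(K) = -((2 + 5/2)/(5/2) + K)/5 = -((⅖)*(9/2) + K)/5 = -(9/5 + K)/5 = -9/25 - K/5)
(-216 + X(32))/(4774 + s) = (-216 + (-9/25 - ⅕*32))/(4774 - 1077) = (-216 + (-9/25 - 32/5))/3697 = (-216 - 169/25)*(1/3697) = -5569/25*1/3697 = -5569/92425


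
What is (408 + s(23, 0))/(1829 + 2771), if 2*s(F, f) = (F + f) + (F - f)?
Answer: 431/4600 ≈ 0.093696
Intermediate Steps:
s(F, f) = F (s(F, f) = ((F + f) + (F - f))/2 = (2*F)/2 = F)
(408 + s(23, 0))/(1829 + 2771) = (408 + 23)/(1829 + 2771) = 431/4600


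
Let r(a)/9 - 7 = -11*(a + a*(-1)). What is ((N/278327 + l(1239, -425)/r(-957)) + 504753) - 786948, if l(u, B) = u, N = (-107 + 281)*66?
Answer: -235611007550/834981 ≈ -2.8218e+5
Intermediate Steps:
N = 11484 (N = 174*66 = 11484)
r(a) = 63 (r(a) = 63 + 9*(-11*(a + a*(-1))) = 63 + 9*(-11*(a - a)) = 63 + 9*(-11*0) = 63 + 9*0 = 63 + 0 = 63)
((N/278327 + l(1239, -425)/r(-957)) + 504753) - 786948 = ((11484/278327 + 1239/63) + 504753) - 786948 = ((11484*(1/278327) + 1239*(1/63)) + 504753) - 786948 = ((11484/278327 + 59/3) + 504753) - 786948 = (16455745/834981 + 504753) - 786948 = 421475620438/834981 - 786948 = -235611007550/834981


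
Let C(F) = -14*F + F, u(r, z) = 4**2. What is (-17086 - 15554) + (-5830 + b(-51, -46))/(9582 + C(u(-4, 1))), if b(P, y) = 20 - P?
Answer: -305973119/9374 ≈ -32641.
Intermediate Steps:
u(r, z) = 16
C(F) = -13*F
(-17086 - 15554) + (-5830 + b(-51, -46))/(9582 + C(u(-4, 1))) = (-17086 - 15554) + (-5830 + (20 - 1*(-51)))/(9582 - 13*16) = -32640 + (-5830 + (20 + 51))/(9582 - 208) = -32640 + (-5830 + 71)/9374 = -32640 - 5759*1/9374 = -32640 - 5759/9374 = -305973119/9374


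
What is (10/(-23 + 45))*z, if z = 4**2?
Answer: 80/11 ≈ 7.2727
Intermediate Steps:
z = 16
(10/(-23 + 45))*z = (10/(-23 + 45))*16 = (10/22)*16 = ((1/22)*10)*16 = (5/11)*16 = 80/11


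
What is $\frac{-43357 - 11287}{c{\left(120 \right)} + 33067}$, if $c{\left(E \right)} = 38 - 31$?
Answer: $- \frac{38}{23} \approx -1.6522$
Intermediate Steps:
$c{\left(E \right)} = 7$ ($c{\left(E \right)} = 38 - 31 = 7$)
$\frac{-43357 - 11287}{c{\left(120 \right)} + 33067} = \frac{-43357 - 11287}{7 + 33067} = - \frac{54644}{33074} = \left(-54644\right) \frac{1}{33074} = - \frac{38}{23}$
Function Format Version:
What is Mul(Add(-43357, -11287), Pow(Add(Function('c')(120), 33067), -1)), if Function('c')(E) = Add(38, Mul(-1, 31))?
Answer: Rational(-38, 23) ≈ -1.6522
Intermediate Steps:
Function('c')(E) = 7 (Function('c')(E) = Add(38, -31) = 7)
Mul(Add(-43357, -11287), Pow(Add(Function('c')(120), 33067), -1)) = Mul(Add(-43357, -11287), Pow(Add(7, 33067), -1)) = Mul(-54644, Pow(33074, -1)) = Mul(-54644, Rational(1, 33074)) = Rational(-38, 23)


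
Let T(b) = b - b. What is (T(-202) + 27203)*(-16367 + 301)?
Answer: -437043398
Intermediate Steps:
T(b) = 0
(T(-202) + 27203)*(-16367 + 301) = (0 + 27203)*(-16367 + 301) = 27203*(-16066) = -437043398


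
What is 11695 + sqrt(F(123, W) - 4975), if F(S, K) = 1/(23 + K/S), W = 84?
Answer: 11695 + 2*I*sqrt(1172648541)/971 ≈ 11695.0 + 70.533*I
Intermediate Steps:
11695 + sqrt(F(123, W) - 4975) = 11695 + sqrt(123/(84 + 23*123) - 4975) = 11695 + sqrt(123/(84 + 2829) - 4975) = 11695 + sqrt(123/2913 - 4975) = 11695 + sqrt(123*(1/2913) - 4975) = 11695 + sqrt(41/971 - 4975) = 11695 + sqrt(-4830684/971) = 11695 + 2*I*sqrt(1172648541)/971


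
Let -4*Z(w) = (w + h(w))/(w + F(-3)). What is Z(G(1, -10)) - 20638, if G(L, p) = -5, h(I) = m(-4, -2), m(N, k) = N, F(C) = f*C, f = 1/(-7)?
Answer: -2641727/128 ≈ -20639.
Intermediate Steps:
f = -⅐ ≈ -0.14286
F(C) = -C/7
h(I) = -4
Z(w) = -(-4 + w)/(4*(3/7 + w)) (Z(w) = -(w - 4)/(4*(w - ⅐*(-3))) = -(-4 + w)/(4*(w + 3/7)) = -(-4 + w)/(4*(3/7 + w)))
Z(G(1, -10)) - 20638 = 7*(4 - 1*(-5))/(4*(3 + 7*(-5))) - 20638 = 7*(4 + 5)/(4*(3 - 35)) - 20638 = (7/4)*9/(-32) - 20638 = (7/4)*(-1/32)*9 - 20638 = -63/128 - 20638 = -2641727/128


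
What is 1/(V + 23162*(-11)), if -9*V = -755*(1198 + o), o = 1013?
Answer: -3/207911 ≈ -1.4429e-5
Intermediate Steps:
V = 556435/3 (V = -(-755)*(1198 + 1013)/9 = -(-755)*2211/9 = -⅑*(-1669305) = 556435/3 ≈ 1.8548e+5)
1/(V + 23162*(-11)) = 1/(556435/3 + 23162*(-11)) = 1/(556435/3 - 254782) = 1/(-207911/3) = -3/207911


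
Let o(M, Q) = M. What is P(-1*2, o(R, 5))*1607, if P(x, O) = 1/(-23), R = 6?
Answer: -1607/23 ≈ -69.870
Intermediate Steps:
P(x, O) = -1/23
P(-1*2, o(R, 5))*1607 = -1/23*1607 = -1607/23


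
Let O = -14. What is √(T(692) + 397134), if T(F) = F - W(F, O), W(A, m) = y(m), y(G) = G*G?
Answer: √397630 ≈ 630.58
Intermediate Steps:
y(G) = G²
W(A, m) = m²
T(F) = -196 + F (T(F) = F - 1*(-14)² = F - 1*196 = F - 196 = -196 + F)
√(T(692) + 397134) = √((-196 + 692) + 397134) = √(496 + 397134) = √397630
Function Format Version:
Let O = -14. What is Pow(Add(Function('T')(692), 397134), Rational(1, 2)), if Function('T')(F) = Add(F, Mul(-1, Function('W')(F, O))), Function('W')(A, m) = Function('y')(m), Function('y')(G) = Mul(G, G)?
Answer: Pow(397630, Rational(1, 2)) ≈ 630.58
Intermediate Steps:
Function('y')(G) = Pow(G, 2)
Function('W')(A, m) = Pow(m, 2)
Function('T')(F) = Add(-196, F) (Function('T')(F) = Add(F, Mul(-1, Pow(-14, 2))) = Add(F, Mul(-1, 196)) = Add(F, -196) = Add(-196, F))
Pow(Add(Function('T')(692), 397134), Rational(1, 2)) = Pow(Add(Add(-196, 692), 397134), Rational(1, 2)) = Pow(Add(496, 397134), Rational(1, 2)) = Pow(397630, Rational(1, 2))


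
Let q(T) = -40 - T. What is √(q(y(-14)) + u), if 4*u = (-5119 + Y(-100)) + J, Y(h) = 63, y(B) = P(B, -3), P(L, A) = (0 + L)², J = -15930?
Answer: I*√21930/2 ≈ 74.044*I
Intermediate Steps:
P(L, A) = L²
y(B) = B²
u = -10493/2 (u = ((-5119 + 63) - 15930)/4 = (-5056 - 15930)/4 = (¼)*(-20986) = -10493/2 ≈ -5246.5)
√(q(y(-14)) + u) = √((-40 - 1*(-14)²) - 10493/2) = √((-40 - 1*196) - 10493/2) = √((-40 - 196) - 10493/2) = √(-236 - 10493/2) = √(-10965/2) = I*√21930/2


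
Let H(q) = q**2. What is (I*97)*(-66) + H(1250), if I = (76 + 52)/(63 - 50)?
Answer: 19493044/13 ≈ 1.4995e+6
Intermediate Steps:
I = 128/13 ≈ 9.8462
(I*97)*(-66) + H(1250) = ((128/13)*97)*(-66) + 1250**2 = (12416/13)*(-66) + 1562500 = -819456/13 + 1562500 = 19493044/13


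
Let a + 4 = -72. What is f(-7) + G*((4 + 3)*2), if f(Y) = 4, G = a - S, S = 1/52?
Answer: -27567/26 ≈ -1060.3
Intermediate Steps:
a = -76 (a = -4 - 72 = -76)
S = 1/52 ≈ 0.019231
G = -3953/52 (G = -76 - 1*1/52 = -76 - 1/52 = -3953/52 ≈ -76.019)
f(-7) + G*((4 + 3)*2) = 4 - 3953*(4 + 3)*2/52 = 4 - 27671*2/52 = 4 - 3953/52*14 = 4 - 27671/26 = -27567/26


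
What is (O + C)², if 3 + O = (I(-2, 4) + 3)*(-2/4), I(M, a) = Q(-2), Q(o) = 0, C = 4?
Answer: ¼ ≈ 0.25000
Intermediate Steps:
I(M, a) = 0
O = -9/2 (O = -3 + (0 + 3)*(-2/4) = -3 + 3*(-2*¼) = -3 + 3*(-½) = -3 - 3/2 = -9/2 ≈ -4.5000)
(O + C)² = (-9/2 + 4)² = (-½)² = ¼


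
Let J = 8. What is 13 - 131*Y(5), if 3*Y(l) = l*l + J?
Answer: -1428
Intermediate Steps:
Y(l) = 8/3 + l²/3 (Y(l) = (l*l + 8)/3 = (l² + 8)/3 = (8 + l²)/3 = 8/3 + l²/3)
13 - 131*Y(5) = 13 - 131*(8/3 + (⅓)*5²) = 13 - 131*(8/3 + (⅓)*25) = 13 - 131*(8/3 + 25/3) = 13 - 131*11 = 13 - 1441 = -1428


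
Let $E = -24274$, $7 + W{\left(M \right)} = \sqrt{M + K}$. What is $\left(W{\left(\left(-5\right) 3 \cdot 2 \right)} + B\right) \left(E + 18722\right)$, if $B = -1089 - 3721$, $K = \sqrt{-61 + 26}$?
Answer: $26743984 - 5552 \sqrt{-30 + i \sqrt{35}} \approx 2.6741 \cdot 10^{7} - 30556.0 i$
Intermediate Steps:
$K = i \sqrt{35}$ ($K = \sqrt{-35} = i \sqrt{35} \approx 5.9161 i$)
$W{\left(M \right)} = -7 + \sqrt{M + i \sqrt{35}}$
$B = -4810$
$\left(W{\left(\left(-5\right) 3 \cdot 2 \right)} + B\right) \left(E + 18722\right) = \left(\left(-7 + \sqrt{\left(-5\right) 3 \cdot 2 + i \sqrt{35}}\right) - 4810\right) \left(-24274 + 18722\right) = \left(\left(-7 + \sqrt{\left(-15\right) 2 + i \sqrt{35}}\right) - 4810\right) \left(-5552\right) = \left(\left(-7 + \sqrt{-30 + i \sqrt{35}}\right) - 4810\right) \left(-5552\right) = \left(-4817 + \sqrt{-30 + i \sqrt{35}}\right) \left(-5552\right) = 26743984 - 5552 \sqrt{-30 + i \sqrt{35}}$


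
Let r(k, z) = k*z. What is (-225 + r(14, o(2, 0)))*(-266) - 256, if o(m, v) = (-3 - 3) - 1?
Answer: 85662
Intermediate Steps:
o(m, v) = -7 (o(m, v) = -6 - 1 = -7)
(-225 + r(14, o(2, 0)))*(-266) - 256 = (-225 + 14*(-7))*(-266) - 256 = (-225 - 98)*(-266) - 256 = -323*(-266) - 256 = 85918 - 256 = 85662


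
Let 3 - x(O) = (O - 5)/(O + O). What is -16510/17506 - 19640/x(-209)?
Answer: -898331422/113789 ≈ -7894.7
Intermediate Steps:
x(O) = 3 - (-5 + O)/(2*O) (x(O) = 3 - (O - 5)/(O + O) = 3 - (-5 + O)/(2*O))
-16510/17506 - 19640/x(-209) = -16510/17506 - 19640*(-418/(5*(1 - 209))) = -16510*1/17506 - 19640/((5/2)*(-1/209)*(-208)) = -8255/8753 - 19640/520/209 = -8255/8753 - 19640*209/520 = -8255/8753 - 102619/13 = -898331422/113789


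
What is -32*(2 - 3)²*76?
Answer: -2432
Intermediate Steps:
-32*(2 - 3)²*76 = -32*(-1)²*76 = -32*1*76 = -32*76 = -2432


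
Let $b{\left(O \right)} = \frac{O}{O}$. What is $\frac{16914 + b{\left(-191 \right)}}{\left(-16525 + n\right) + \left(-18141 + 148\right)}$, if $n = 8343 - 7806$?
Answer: $- \frac{16915}{33981} \approx -0.49778$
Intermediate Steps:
$n = 537$ ($n = 8343 - 7806 = 537$)
$b{\left(O \right)} = 1$
$\frac{16914 + b{\left(-191 \right)}}{\left(-16525 + n\right) + \left(-18141 + 148\right)} = \frac{16914 + 1}{\left(-16525 + 537\right) + \left(-18141 + 148\right)} = \frac{16915}{-15988 - 17993} = \frac{16915}{-33981} = 16915 \left(- \frac{1}{33981}\right) = - \frac{16915}{33981}$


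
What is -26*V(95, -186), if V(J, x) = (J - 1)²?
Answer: -229736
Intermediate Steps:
V(J, x) = (-1 + J)²
-26*V(95, -186) = -26*(-1 + 95)² = -26*94² = -26*8836 = -229736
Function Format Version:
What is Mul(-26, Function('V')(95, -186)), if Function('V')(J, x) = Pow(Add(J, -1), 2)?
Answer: -229736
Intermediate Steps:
Function('V')(J, x) = Pow(Add(-1, J), 2)
Mul(-26, Function('V')(95, -186)) = Mul(-26, Pow(Add(-1, 95), 2)) = Mul(-26, Pow(94, 2)) = Mul(-26, 8836) = -229736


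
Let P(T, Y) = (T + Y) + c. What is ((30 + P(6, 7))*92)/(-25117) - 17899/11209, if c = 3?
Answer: -497005671/281536453 ≈ -1.7653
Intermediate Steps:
P(T, Y) = 3 + T + Y (P(T, Y) = (T + Y) + 3 = 3 + T + Y)
((30 + P(6, 7))*92)/(-25117) - 17899/11209 = ((30 + (3 + 6 + 7))*92)/(-25117) - 17899/11209 = ((30 + 16)*92)*(-1/25117) - 17899*1/11209 = (46*92)*(-1/25117) - 17899/11209 = 4232*(-1/25117) - 17899/11209 = -4232/25117 - 17899/11209 = -497005671/281536453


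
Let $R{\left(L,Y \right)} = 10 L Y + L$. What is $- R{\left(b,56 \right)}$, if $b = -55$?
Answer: $30855$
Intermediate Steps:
$R{\left(L,Y \right)} = L + 10 L Y$ ($R{\left(L,Y \right)} = 10 L Y + L = L + 10 L Y$)
$- R{\left(b,56 \right)} = - \left(-55\right) \left(1 + 10 \cdot 56\right) = - \left(-55\right) \left(1 + 560\right) = - \left(-55\right) 561 = \left(-1\right) \left(-30855\right) = 30855$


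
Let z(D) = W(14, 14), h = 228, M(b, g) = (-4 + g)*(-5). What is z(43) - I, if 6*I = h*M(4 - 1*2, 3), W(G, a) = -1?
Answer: -191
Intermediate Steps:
M(b, g) = 20 - 5*g
z(D) = -1
I = 190 (I = (228*(20 - 5*3))/6 = (228*(20 - 15))/6 = (228*5)/6 = (1/6)*1140 = 190)
z(43) - I = -1 - 1*190 = -1 - 190 = -191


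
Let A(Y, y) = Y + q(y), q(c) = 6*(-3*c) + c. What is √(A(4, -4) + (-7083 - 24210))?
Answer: 3*I*√3469 ≈ 176.69*I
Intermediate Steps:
q(c) = -17*c (q(c) = -18*c + c = -17*c)
A(Y, y) = Y - 17*y
√(A(4, -4) + (-7083 - 24210)) = √((4 - 17*(-4)) + (-7083 - 24210)) = √((4 + 68) - 31293) = √(72 - 31293) = √(-31221) = 3*I*√3469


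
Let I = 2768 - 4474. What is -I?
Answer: 1706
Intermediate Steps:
I = -1706
-I = -1*(-1706) = 1706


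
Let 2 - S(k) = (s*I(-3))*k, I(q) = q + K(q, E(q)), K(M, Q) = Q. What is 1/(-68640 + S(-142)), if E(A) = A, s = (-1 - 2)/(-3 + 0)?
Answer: -1/69490 ≈ -1.4391e-5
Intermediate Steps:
s = 1 (s = -3/(-3) = -3*(-⅓) = 1)
I(q) = 2*q (I(q) = q + q = 2*q)
S(k) = 2 + 6*k (S(k) = 2 - 1*(2*(-3))*k = 2 - 1*(-6)*k = 2 - (-6)*k = 2 + 6*k)
1/(-68640 + S(-142)) = 1/(-68640 + (2 + 6*(-142))) = 1/(-68640 + (2 - 852)) = 1/(-68640 - 850) = 1/(-69490) = -1/69490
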